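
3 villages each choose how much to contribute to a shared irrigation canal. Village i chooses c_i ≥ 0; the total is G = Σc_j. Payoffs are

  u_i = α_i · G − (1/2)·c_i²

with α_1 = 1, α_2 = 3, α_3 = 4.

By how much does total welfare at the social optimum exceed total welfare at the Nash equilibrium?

45

Village i's FOC: ∂u_i/∂c_i = α_i − c_i = 0, so c_i* = α_i.
NE contributions = (1, 3, 4); G = 8.
W^NE = (Σα)·G − ½Σα_i² = 8² − ½·26 = 51.
Planner sets c_i = Σα_j = 8 for every i, so G^SO = 3·8 = 24.
W^SO = (Σα)·G^SO − ½·3·(Σα)² = (3/2)·8² = 96.
Deadweight loss = W^SO − W^NE = 45.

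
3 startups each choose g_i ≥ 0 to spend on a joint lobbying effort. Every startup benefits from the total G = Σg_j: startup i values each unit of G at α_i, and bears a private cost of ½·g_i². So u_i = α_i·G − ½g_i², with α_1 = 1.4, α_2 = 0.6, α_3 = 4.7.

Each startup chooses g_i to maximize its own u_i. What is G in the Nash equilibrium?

6.7

Startup i's FOC: ∂u_i/∂g_i = α_i − g_i = 0, so g_i* = α_i.
NE contributions = (1.4, 0.6, 4.7); G = 6.7.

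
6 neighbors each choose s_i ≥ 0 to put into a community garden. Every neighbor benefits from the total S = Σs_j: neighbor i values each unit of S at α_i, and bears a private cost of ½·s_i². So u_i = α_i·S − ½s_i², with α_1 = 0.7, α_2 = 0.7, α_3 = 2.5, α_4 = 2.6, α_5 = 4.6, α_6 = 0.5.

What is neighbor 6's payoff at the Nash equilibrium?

Neighbor i's FOC: ∂u_i/∂s_i = α_i − s_i = 0, so s_i* = α_i.
NE contributions = (0.7, 0.7, 2.5, 2.6, 4.6, 0.5); S = 11.6.
u_6 = α_6·S − ½·(s_6)² = 0.5·11.6 − ½·0.5² = 5.675.

5.675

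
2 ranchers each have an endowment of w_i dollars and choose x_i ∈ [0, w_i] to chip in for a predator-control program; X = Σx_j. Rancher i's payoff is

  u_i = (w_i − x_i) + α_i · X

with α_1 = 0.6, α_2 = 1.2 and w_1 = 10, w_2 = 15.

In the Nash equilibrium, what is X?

∂u_i/∂x_i = α_i − 1, so rancher i contributes w_i if α_i > 1, else 0.
α_i > 1 for i ∈ {2}; NE contributions (0, 15), X = 15.

15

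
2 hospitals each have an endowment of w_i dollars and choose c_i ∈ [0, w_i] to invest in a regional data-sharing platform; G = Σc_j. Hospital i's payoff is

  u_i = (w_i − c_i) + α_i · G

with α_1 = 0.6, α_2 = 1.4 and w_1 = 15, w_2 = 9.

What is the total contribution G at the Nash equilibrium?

9

∂u_i/∂c_i = α_i − 1, so hospital i contributes w_i if α_i > 1, else 0.
α_i > 1 for i ∈ {2}; NE contributions (0, 9), G = 9.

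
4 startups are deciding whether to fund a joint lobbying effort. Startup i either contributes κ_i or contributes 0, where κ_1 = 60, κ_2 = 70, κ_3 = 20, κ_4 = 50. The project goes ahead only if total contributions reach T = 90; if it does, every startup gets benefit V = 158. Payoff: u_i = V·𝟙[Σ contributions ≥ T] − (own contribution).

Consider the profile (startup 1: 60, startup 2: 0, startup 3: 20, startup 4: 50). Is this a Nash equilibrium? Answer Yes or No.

No

Total = 130 ≥ 90: provided.
Startup 1 (pledges 60, payoff 98): dropping to 0 → total 70, payoff 0. No gain.
Startup 2 (pledges 0, payoff 158): pledging 70 → total 200, payoff 88. No gain.
Startup 3 (pledges 20, payoff 138): dropping to 0 → total 110, payoff 158. Profitable deviation.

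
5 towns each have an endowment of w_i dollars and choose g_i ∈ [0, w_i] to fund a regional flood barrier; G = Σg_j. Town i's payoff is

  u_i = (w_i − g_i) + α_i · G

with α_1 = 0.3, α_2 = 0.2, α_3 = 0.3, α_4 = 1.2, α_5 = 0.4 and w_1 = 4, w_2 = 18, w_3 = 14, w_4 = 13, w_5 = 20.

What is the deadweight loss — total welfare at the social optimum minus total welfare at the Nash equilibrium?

78.4

∂u_i/∂g_i = α_i − 1, so town i contributes w_i if α_i > 1, else 0.
α_i > 1 for i ∈ {4}; NE contributions (0, 0, 0, 13, 0), G = 13.
W^NE = Σw_i − G^NE + (Σα_i)·G^NE = 69 + 1.4·13 = 87.2.
Planner: ∂(Σu_j)/∂g_i = Σα_j − 1 = 1.4 > 0, so everyone contributes w_i; G^SO = 69, W^SO = 69 + 1.4·69 = 165.6.
Deadweight loss = 78.4.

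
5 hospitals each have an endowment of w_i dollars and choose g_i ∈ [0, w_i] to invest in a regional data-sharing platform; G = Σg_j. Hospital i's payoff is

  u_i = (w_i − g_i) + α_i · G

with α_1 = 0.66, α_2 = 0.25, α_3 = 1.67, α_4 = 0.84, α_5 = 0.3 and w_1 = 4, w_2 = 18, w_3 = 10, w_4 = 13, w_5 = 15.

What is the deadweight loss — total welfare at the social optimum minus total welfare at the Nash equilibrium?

136

∂u_i/∂g_i = α_i − 1, so hospital i contributes w_i if α_i > 1, else 0.
α_i > 1 for i ∈ {3}; NE contributions (0, 0, 10, 0, 0), G = 10.
W^NE = Σw_i − G^NE + (Σα_i)·G^NE = 60 + 2.72·10 = 87.2.
Planner: ∂(Σu_j)/∂g_i = Σα_j − 1 = 2.72 > 0, so everyone contributes w_i; G^SO = 60, W^SO = 60 + 2.72·60 = 223.2.
Deadweight loss = 136.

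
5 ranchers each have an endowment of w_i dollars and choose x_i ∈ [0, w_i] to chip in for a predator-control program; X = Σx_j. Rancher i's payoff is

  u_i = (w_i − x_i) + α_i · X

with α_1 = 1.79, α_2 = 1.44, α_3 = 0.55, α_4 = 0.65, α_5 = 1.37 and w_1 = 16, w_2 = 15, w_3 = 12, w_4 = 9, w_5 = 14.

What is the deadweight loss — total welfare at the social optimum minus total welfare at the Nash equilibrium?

100.8

∂u_i/∂x_i = α_i − 1, so rancher i contributes w_i if α_i > 1, else 0.
α_i > 1 for i ∈ {1, 2, 5}; NE contributions (16, 15, 0, 0, 14), X = 45.
W^NE = Σw_i − X^NE + (Σα_i)·X^NE = 66 + 4.8·45 = 282.
Planner: ∂(Σu_j)/∂x_i = Σα_j − 1 = 4.8 > 0, so everyone contributes w_i; X^SO = 66, W^SO = 66 + 4.8·66 = 382.8.
Deadweight loss = 100.8.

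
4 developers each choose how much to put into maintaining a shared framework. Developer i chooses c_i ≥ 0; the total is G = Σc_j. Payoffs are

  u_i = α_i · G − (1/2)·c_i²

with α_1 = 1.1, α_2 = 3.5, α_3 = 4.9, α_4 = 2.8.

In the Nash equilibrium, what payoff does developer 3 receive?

Developer i's FOC: ∂u_i/∂c_i = α_i − c_i = 0, so c_i* = α_i.
NE contributions = (1.1, 3.5, 4.9, 2.8); G = 12.3.
u_3 = α_3·G − ½·(c_3)² = 4.9·12.3 − ½·4.9² = 48.265.

48.265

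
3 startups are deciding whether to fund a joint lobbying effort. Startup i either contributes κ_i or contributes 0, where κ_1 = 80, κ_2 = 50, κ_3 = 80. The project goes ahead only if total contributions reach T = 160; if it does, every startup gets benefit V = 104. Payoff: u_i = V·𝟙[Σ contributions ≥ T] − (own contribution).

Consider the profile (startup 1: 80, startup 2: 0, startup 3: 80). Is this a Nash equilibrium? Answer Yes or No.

Total = 160 ≥ 160: provided.
Startup 1 (pledges 80, payoff 24): dropping to 0 → total 80, payoff 0. No gain.
Startup 2 (pledges 0, payoff 104): pledging 50 → total 210, payoff 54. No gain.
Startup 3 (pledges 80, payoff 24): dropping to 0 → total 80, payoff 0. No gain.

Yes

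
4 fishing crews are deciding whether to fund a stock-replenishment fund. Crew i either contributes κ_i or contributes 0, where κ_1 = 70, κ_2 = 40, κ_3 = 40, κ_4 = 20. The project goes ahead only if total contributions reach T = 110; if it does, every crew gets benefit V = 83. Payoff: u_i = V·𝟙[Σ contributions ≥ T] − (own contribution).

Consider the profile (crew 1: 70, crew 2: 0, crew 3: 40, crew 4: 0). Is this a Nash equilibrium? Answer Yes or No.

Total = 110 ≥ 110: provided.
Crew 1 (pledges 70, payoff 13): dropping to 0 → total 40, payoff 0. No gain.
Crew 2 (pledges 0, payoff 83): pledging 40 → total 150, payoff 43. No gain.
Crew 3 (pledges 40, payoff 43): dropping to 0 → total 70, payoff 0. No gain.
Crew 4 (pledges 0, payoff 83): pledging 20 → total 130, payoff 63. No gain.

Yes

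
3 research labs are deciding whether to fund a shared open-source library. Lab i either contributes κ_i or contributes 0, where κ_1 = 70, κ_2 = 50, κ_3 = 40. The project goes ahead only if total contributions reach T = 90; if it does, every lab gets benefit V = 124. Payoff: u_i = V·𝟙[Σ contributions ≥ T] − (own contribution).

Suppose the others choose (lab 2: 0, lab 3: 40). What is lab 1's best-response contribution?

Others' total = 40. Contributing 70 brings total to 110 ≥ 90: gain V − κ_1 = 54.
Best response: 70.

70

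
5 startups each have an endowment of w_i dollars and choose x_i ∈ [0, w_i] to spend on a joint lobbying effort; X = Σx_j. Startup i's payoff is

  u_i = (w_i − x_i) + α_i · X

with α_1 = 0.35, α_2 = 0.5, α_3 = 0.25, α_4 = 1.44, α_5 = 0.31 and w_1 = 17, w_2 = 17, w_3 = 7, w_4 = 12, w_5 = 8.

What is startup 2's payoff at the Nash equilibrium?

23

∂u_i/∂x_i = α_i − 1, so startup i contributes w_i if α_i > 1, else 0.
α_i > 1 for i ∈ {4}; NE contributions (0, 0, 0, 12, 0), X = 12.
u_2 = (17 − 0) + 0.5·12 = 23.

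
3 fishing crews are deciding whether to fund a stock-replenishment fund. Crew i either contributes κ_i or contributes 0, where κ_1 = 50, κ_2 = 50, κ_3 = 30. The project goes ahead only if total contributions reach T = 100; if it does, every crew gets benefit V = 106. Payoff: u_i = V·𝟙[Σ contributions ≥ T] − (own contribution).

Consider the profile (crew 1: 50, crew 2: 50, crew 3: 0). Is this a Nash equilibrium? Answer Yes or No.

Total = 100 ≥ 100: provided.
Crew 1 (pledges 50, payoff 56): dropping to 0 → total 50, payoff 0. No gain.
Crew 2 (pledges 50, payoff 56): dropping to 0 → total 50, payoff 0. No gain.
Crew 3 (pledges 0, payoff 106): pledging 30 → total 130, payoff 76. No gain.

Yes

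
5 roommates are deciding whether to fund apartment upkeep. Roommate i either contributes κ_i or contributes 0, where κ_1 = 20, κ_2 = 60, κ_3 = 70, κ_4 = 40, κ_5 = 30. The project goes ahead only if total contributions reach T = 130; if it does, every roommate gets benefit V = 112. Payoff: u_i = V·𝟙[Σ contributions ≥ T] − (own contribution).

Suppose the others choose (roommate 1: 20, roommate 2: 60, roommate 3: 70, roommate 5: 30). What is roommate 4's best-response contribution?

Others' total = 180 ≥ 130; contributing adds cost 40 for no extra benefit.
Best response: 0.

0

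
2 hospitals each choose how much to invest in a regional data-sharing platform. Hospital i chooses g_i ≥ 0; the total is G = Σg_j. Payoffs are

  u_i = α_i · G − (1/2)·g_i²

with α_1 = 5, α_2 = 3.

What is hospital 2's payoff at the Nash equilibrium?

19.5

Hospital i's FOC: ∂u_i/∂g_i = α_i − g_i = 0, so g_i* = α_i.
NE contributions = (5, 3); G = 8.
u_2 = α_2·G − ½·(g_2)² = 3·8 − ½·3² = 19.5.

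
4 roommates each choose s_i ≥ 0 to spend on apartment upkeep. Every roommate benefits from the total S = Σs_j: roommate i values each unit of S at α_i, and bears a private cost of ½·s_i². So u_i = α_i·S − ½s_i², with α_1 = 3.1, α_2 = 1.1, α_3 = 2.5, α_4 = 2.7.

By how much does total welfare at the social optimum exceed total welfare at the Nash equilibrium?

Roommate i's FOC: ∂u_i/∂s_i = α_i − s_i = 0, so s_i* = α_i.
NE contributions = (3.1, 1.1, 2.5, 2.7); S = 9.4.
W^NE = (Σα)·S − ½Σα_i² = 9.4² − ½·24.36 = 76.18.
Planner sets s_i = Σα_j = 9.4 for every i, so S^SO = 4·9.4 = 37.6.
W^SO = (Σα)·S^SO − ½·4·(Σα)² = (4/2)·9.4² = 176.72.
Deadweight loss = W^SO − W^NE = 100.54.

100.54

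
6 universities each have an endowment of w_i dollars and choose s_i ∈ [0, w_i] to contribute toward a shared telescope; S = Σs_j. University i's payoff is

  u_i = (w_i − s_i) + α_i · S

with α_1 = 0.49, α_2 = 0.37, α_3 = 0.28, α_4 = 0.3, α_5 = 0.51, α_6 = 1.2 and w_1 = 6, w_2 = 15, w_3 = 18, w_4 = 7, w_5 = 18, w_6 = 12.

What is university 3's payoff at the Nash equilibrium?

∂u_i/∂s_i = α_i − 1, so university i contributes w_i if α_i > 1, else 0.
α_i > 1 for i ∈ {6}; NE contributions (0, 0, 0, 0, 0, 12), S = 12.
u_3 = (18 − 0) + 0.28·12 = 21.36.

21.36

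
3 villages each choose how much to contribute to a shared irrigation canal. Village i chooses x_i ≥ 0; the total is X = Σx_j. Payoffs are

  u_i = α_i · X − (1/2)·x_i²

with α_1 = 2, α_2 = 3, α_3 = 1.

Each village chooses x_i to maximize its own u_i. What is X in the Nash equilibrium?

6

Village i's FOC: ∂u_i/∂x_i = α_i − x_i = 0, so x_i* = α_i.
NE contributions = (2, 3, 1); X = 6.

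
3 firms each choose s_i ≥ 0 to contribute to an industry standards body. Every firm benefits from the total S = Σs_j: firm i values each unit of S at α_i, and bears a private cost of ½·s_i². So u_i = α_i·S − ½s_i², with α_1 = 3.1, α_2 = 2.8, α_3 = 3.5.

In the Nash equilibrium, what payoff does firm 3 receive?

Firm i's FOC: ∂u_i/∂s_i = α_i − s_i = 0, so s_i* = α_i.
NE contributions = (3.1, 2.8, 3.5); S = 9.4.
u_3 = α_3·S − ½·(s_3)² = 3.5·9.4 − ½·3.5² = 26.775.

26.775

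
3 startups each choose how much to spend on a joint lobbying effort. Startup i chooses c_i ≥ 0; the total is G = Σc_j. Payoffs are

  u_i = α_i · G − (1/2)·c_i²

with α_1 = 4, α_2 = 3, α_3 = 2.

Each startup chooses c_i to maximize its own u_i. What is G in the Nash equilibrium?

Startup i's FOC: ∂u_i/∂c_i = α_i − c_i = 0, so c_i* = α_i.
NE contributions = (4, 3, 2); G = 9.

9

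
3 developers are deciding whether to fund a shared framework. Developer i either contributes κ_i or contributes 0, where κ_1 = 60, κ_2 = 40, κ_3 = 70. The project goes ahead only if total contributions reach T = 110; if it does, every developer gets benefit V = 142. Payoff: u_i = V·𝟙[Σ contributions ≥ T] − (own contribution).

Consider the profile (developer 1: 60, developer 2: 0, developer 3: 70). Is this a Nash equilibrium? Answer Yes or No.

Yes

Total = 130 ≥ 110: provided.
Developer 1 (pledges 60, payoff 82): dropping to 0 → total 70, payoff 0. No gain.
Developer 2 (pledges 0, payoff 142): pledging 40 → total 170, payoff 102. No gain.
Developer 3 (pledges 70, payoff 72): dropping to 0 → total 60, payoff 0. No gain.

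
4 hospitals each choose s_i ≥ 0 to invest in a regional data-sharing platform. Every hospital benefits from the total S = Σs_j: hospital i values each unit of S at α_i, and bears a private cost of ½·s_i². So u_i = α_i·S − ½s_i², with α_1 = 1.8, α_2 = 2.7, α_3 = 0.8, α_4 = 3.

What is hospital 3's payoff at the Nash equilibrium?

6.32

Hospital i's FOC: ∂u_i/∂s_i = α_i − s_i = 0, so s_i* = α_i.
NE contributions = (1.8, 2.7, 0.8, 3); S = 8.3.
u_3 = α_3·S − ½·(s_3)² = 0.8·8.3 − ½·0.8² = 6.32.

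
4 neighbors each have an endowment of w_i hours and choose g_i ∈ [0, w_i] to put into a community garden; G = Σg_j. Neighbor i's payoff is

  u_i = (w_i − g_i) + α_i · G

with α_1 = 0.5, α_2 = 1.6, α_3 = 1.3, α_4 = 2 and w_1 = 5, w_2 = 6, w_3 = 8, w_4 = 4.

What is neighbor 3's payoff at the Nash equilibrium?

∂u_i/∂g_i = α_i − 1, so neighbor i contributes w_i if α_i > 1, else 0.
α_i > 1 for i ∈ {2, 3, 4}; NE contributions (0, 6, 8, 4), G = 18.
u_3 = (8 − 8) + 1.3·18 = 23.4.

23.4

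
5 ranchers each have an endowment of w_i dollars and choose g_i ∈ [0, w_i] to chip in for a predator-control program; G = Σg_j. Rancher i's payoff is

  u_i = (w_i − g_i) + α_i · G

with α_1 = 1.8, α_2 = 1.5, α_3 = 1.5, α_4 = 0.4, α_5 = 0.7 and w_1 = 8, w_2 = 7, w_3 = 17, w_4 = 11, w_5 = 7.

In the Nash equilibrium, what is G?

∂u_i/∂g_i = α_i − 1, so rancher i contributes w_i if α_i > 1, else 0.
α_i > 1 for i ∈ {1, 2, 3}; NE contributions (8, 7, 17, 0, 0), G = 32.

32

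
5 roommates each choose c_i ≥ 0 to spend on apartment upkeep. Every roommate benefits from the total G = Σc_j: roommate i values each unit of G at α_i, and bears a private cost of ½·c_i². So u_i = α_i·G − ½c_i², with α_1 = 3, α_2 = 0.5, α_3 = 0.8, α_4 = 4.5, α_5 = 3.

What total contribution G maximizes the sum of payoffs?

59

Planner FOC: ∂(Σu_j)/∂c_i = (Σα_j) − c_i = 0, so c_i^SO = Σα_j = 11.8 for every i; G^SO = 59.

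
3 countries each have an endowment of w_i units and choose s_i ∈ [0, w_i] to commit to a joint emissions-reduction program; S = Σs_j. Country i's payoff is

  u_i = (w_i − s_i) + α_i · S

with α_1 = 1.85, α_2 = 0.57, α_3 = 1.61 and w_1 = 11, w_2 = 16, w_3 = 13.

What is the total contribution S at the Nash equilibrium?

∂u_i/∂s_i = α_i − 1, so country i contributes w_i if α_i > 1, else 0.
α_i > 1 for i ∈ {1, 3}; NE contributions (11, 0, 13), S = 24.

24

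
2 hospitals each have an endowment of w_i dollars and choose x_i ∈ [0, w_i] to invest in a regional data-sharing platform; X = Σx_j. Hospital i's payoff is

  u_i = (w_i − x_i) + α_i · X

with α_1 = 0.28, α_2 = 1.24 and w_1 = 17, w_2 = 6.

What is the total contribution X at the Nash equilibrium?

6

∂u_i/∂x_i = α_i − 1, so hospital i contributes w_i if α_i > 1, else 0.
α_i > 1 for i ∈ {2}; NE contributions (0, 6), X = 6.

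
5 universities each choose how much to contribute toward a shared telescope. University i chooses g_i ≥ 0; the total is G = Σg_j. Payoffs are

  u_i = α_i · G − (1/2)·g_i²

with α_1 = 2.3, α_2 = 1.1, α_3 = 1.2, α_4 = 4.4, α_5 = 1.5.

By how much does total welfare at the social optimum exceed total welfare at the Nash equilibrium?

University i's FOC: ∂u_i/∂g_i = α_i − g_i = 0, so g_i* = α_i.
NE contributions = (2.3, 1.1, 1.2, 4.4, 1.5); G = 10.5.
W^NE = (Σα)·G − ½Σα_i² = 10.5² − ½·29.55 = 95.475.
Planner sets g_i = Σα_j = 10.5 for every i, so G^SO = 5·10.5 = 52.5.
W^SO = (Σα)·G^SO − ½·5·(Σα)² = (5/2)·10.5² = 275.625.
Deadweight loss = W^SO − W^NE = 180.15.

180.15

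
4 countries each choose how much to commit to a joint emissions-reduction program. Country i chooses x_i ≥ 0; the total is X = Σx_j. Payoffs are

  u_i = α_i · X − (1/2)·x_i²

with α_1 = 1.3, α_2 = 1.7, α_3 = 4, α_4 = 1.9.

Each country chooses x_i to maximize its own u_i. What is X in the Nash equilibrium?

Country i's FOC: ∂u_i/∂x_i = α_i − x_i = 0, so x_i* = α_i.
NE contributions = (1.3, 1.7, 4, 1.9); X = 8.9.

8.9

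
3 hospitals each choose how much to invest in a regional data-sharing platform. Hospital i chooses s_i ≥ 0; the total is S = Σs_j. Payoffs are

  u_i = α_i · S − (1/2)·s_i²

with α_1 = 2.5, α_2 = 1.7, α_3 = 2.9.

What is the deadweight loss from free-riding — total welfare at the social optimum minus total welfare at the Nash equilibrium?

33.98

Hospital i's FOC: ∂u_i/∂s_i = α_i − s_i = 0, so s_i* = α_i.
NE contributions = (2.5, 1.7, 2.9); S = 7.1.
W^NE = (Σα)·S − ½Σα_i² = 7.1² − ½·17.55 = 41.635.
Planner sets s_i = Σα_j = 7.1 for every i, so S^SO = 3·7.1 = 21.3.
W^SO = (Σα)·S^SO − ½·3·(Σα)² = (3/2)·7.1² = 75.615.
Deadweight loss = W^SO − W^NE = 33.98.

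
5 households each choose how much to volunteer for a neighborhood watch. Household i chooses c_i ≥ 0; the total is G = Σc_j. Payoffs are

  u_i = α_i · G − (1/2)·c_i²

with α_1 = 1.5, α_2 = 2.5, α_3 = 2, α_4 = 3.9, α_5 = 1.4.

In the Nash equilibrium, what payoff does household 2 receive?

25.125

Household i's FOC: ∂u_i/∂c_i = α_i − c_i = 0, so c_i* = α_i.
NE contributions = (1.5, 2.5, 2, 3.9, 1.4); G = 11.3.
u_2 = α_2·G − ½·(c_2)² = 2.5·11.3 − ½·2.5² = 25.125.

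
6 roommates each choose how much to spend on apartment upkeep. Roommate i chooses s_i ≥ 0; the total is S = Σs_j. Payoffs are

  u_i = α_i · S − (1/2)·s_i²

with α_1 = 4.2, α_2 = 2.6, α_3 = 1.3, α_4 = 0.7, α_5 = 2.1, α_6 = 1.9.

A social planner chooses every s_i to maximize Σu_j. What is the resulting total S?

76.8

Planner FOC: ∂(Σu_j)/∂s_i = (Σα_j) − s_i = 0, so s_i^SO = Σα_j = 12.8 for every i; S^SO = 76.8.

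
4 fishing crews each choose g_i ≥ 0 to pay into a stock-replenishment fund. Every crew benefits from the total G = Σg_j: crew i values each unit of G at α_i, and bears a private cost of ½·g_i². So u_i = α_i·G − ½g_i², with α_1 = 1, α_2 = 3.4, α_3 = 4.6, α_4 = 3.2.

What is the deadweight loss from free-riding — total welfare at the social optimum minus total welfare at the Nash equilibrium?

170.82

Crew i's FOC: ∂u_i/∂g_i = α_i − g_i = 0, so g_i* = α_i.
NE contributions = (1, 3.4, 4.6, 3.2); G = 12.2.
W^NE = (Σα)·G − ½Σα_i² = 12.2² − ½·43.96 = 126.86.
Planner sets g_i = Σα_j = 12.2 for every i, so G^SO = 4·12.2 = 48.8.
W^SO = (Σα)·G^SO − ½·4·(Σα)² = (4/2)·12.2² = 297.68.
Deadweight loss = W^SO − W^NE = 170.82.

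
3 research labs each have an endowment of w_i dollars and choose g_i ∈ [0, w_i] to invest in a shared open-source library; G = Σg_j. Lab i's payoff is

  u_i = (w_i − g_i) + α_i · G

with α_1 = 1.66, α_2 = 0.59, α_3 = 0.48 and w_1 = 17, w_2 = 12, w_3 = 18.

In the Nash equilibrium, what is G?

∂u_i/∂g_i = α_i − 1, so lab i contributes w_i if α_i > 1, else 0.
α_i > 1 for i ∈ {1}; NE contributions (17, 0, 0), G = 17.

17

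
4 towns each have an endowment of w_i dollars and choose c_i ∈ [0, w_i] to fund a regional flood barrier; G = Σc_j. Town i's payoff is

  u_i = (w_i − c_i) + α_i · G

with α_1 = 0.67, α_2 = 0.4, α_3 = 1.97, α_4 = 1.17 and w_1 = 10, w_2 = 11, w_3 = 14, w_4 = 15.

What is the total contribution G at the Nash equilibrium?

29

∂u_i/∂c_i = α_i − 1, so town i contributes w_i if α_i > 1, else 0.
α_i > 1 for i ∈ {3, 4}; NE contributions (0, 0, 14, 15), G = 29.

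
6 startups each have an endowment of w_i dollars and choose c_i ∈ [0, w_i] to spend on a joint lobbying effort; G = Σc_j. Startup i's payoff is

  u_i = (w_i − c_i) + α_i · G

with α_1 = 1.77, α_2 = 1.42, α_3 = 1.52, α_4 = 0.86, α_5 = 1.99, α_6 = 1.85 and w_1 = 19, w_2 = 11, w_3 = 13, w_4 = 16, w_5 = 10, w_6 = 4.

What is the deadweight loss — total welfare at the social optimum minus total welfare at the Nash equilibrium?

∂u_i/∂c_i = α_i − 1, so startup i contributes w_i if α_i > 1, else 0.
α_i > 1 for i ∈ {1, 2, 3, 5, 6}; NE contributions (19, 11, 13, 0, 10, 4), G = 57.
W^NE = Σw_i − G^NE + (Σα_i)·G^NE = 73 + 8.41·57 = 552.37.
Planner: ∂(Σu_j)/∂c_i = Σα_j − 1 = 8.41 > 0, so everyone contributes w_i; G^SO = 73, W^SO = 73 + 8.41·73 = 686.93.
Deadweight loss = 134.56.

134.56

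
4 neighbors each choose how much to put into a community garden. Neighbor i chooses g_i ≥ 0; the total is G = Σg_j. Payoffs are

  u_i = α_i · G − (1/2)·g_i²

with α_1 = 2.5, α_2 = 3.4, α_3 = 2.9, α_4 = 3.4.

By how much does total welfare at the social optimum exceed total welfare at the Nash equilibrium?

167.73

Neighbor i's FOC: ∂u_i/∂g_i = α_i − g_i = 0, so g_i* = α_i.
NE contributions = (2.5, 3.4, 2.9, 3.4); G = 12.2.
W^NE = (Σα)·G − ½Σα_i² = 12.2² − ½·37.78 = 129.95.
Planner sets g_i = Σα_j = 12.2 for every i, so G^SO = 4·12.2 = 48.8.
W^SO = (Σα)·G^SO − ½·4·(Σα)² = (4/2)·12.2² = 297.68.
Deadweight loss = W^SO − W^NE = 167.73.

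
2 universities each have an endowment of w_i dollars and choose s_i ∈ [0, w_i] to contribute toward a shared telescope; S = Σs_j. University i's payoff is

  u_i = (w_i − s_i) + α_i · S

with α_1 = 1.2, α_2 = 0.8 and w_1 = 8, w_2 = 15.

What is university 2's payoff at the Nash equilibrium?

21.4

∂u_i/∂s_i = α_i − 1, so university i contributes w_i if α_i > 1, else 0.
α_i > 1 for i ∈ {1}; NE contributions (8, 0), S = 8.
u_2 = (15 − 0) + 0.8·8 = 21.4.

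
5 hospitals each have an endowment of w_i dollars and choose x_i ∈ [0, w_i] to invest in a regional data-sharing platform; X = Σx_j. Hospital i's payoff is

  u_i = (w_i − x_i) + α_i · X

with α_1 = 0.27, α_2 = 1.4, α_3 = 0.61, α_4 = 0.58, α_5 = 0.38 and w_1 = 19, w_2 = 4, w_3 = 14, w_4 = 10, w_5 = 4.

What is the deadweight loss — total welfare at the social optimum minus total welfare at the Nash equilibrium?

∂u_i/∂x_i = α_i − 1, so hospital i contributes w_i if α_i > 1, else 0.
α_i > 1 for i ∈ {2}; NE contributions (0, 4, 0, 0, 0), X = 4.
W^NE = Σw_i − X^NE + (Σα_i)·X^NE = 51 + 2.24·4 = 59.96.
Planner: ∂(Σu_j)/∂x_i = Σα_j − 1 = 2.24 > 0, so everyone contributes w_i; X^SO = 51, W^SO = 51 + 2.24·51 = 165.24.
Deadweight loss = 105.28.

105.28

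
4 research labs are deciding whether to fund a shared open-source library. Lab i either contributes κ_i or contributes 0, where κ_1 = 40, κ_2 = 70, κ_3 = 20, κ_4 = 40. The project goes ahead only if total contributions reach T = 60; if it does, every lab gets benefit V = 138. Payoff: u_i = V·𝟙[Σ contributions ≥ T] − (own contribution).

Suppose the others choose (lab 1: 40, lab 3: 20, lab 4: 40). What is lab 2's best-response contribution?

0

Others' total = 100 ≥ 60; contributing adds cost 70 for no extra benefit.
Best response: 0.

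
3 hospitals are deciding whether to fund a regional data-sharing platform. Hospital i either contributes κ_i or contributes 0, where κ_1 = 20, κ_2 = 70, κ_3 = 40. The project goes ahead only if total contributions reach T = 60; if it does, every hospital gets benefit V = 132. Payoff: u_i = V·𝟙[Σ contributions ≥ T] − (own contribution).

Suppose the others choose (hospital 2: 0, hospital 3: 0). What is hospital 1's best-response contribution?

0

Others' total = 0. Even contributing 20 gives 20 < 60: no benefit either way.
Best response: 0.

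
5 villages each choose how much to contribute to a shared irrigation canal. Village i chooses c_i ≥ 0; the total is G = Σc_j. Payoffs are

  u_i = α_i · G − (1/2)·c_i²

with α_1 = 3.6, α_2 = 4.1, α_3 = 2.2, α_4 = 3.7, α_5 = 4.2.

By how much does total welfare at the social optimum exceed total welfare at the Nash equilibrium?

Village i's FOC: ∂u_i/∂c_i = α_i − c_i = 0, so c_i* = α_i.
NE contributions = (3.6, 4.1, 2.2, 3.7, 4.2); G = 17.8.
W^NE = (Σα)·G − ½Σα_i² = 17.8² − ½·65.94 = 283.87.
Planner sets c_i = Σα_j = 17.8 for every i, so G^SO = 5·17.8 = 89.
W^SO = (Σα)·G^SO − ½·5·(Σα)² = (5/2)·17.8² = 792.1.
Deadweight loss = W^SO − W^NE = 508.23.

508.23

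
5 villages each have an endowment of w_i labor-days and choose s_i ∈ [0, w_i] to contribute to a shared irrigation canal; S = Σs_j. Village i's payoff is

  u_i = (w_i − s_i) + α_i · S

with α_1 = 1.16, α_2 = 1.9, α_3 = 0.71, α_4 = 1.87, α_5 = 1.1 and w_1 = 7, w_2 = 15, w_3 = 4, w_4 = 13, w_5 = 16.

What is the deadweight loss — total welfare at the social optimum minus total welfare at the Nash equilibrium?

22.96

∂u_i/∂s_i = α_i − 1, so village i contributes w_i if α_i > 1, else 0.
α_i > 1 for i ∈ {1, 2, 4, 5}; NE contributions (7, 15, 0, 13, 16), S = 51.
W^NE = Σw_i − S^NE + (Σα_i)·S^NE = 55 + 5.74·51 = 347.74.
Planner: ∂(Σu_j)/∂s_i = Σα_j − 1 = 5.74 > 0, so everyone contributes w_i; S^SO = 55, W^SO = 55 + 5.74·55 = 370.7.
Deadweight loss = 22.96.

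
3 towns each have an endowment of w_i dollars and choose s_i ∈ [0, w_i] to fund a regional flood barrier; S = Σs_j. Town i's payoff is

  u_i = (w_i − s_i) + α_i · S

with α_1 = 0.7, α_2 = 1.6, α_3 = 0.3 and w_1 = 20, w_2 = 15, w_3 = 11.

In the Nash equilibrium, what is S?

15

∂u_i/∂s_i = α_i − 1, so town i contributes w_i if α_i > 1, else 0.
α_i > 1 for i ∈ {2}; NE contributions (0, 15, 0), S = 15.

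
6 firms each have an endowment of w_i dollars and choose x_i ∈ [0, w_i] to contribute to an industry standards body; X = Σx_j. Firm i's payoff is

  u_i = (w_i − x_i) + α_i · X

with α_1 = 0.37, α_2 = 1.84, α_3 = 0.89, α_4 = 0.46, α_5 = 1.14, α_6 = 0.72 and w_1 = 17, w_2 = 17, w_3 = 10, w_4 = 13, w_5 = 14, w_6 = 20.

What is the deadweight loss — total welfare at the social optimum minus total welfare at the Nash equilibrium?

265.2

∂u_i/∂x_i = α_i − 1, so firm i contributes w_i if α_i > 1, else 0.
α_i > 1 for i ∈ {2, 5}; NE contributions (0, 17, 0, 0, 14, 0), X = 31.
W^NE = Σw_i − X^NE + (Σα_i)·X^NE = 91 + 4.42·31 = 228.02.
Planner: ∂(Σu_j)/∂x_i = Σα_j − 1 = 4.42 > 0, so everyone contributes w_i; X^SO = 91, W^SO = 91 + 4.42·91 = 493.22.
Deadweight loss = 265.2.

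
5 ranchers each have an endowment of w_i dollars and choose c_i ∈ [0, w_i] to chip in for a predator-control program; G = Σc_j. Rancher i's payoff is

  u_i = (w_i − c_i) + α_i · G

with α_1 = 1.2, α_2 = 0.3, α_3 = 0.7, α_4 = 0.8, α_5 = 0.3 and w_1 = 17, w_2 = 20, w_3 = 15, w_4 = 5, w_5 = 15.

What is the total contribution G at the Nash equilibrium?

17

∂u_i/∂c_i = α_i − 1, so rancher i contributes w_i if α_i > 1, else 0.
α_i > 1 for i ∈ {1}; NE contributions (17, 0, 0, 0, 0), G = 17.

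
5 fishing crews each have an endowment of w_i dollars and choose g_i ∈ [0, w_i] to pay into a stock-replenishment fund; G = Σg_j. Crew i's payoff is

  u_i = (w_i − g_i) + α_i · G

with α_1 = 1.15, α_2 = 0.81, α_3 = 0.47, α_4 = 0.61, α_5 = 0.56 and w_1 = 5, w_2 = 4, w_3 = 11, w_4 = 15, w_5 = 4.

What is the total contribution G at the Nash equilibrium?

5

∂u_i/∂g_i = α_i − 1, so crew i contributes w_i if α_i > 1, else 0.
α_i > 1 for i ∈ {1}; NE contributions (5, 0, 0, 0, 0), G = 5.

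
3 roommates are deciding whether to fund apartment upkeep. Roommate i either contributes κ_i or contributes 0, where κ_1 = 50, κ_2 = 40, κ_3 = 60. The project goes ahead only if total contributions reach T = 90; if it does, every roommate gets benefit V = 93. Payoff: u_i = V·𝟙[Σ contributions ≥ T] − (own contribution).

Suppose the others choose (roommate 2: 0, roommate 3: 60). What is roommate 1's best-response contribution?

50

Others' total = 60. Contributing 50 brings total to 110 ≥ 90: gain V − κ_1 = 43.
Best response: 50.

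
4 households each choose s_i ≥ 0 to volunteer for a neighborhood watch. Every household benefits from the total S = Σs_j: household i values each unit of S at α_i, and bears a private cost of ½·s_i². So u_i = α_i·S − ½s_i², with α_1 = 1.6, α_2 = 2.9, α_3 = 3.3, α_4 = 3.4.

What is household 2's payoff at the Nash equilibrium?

Household i's FOC: ∂u_i/∂s_i = α_i − s_i = 0, so s_i* = α_i.
NE contributions = (1.6, 2.9, 3.3, 3.4); S = 11.2.
u_2 = α_2·S − ½·(s_2)² = 2.9·11.2 − ½·2.9² = 28.275.

28.275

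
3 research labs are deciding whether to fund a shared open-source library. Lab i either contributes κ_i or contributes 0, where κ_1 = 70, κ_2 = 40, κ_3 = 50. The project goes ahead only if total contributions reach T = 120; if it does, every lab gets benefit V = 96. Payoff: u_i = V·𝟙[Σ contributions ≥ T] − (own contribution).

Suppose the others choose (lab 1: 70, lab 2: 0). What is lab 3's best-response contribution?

50

Others' total = 70. Contributing 50 brings total to 120 ≥ 120: gain V − κ_3 = 46.
Best response: 50.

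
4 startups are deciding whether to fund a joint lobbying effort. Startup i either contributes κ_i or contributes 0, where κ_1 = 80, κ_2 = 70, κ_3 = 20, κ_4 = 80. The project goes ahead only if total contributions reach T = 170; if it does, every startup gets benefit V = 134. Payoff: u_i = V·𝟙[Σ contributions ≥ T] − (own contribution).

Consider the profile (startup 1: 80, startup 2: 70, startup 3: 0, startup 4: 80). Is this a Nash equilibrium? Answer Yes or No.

Yes

Total = 230 ≥ 170: provided.
Startup 1 (pledges 80, payoff 54): dropping to 0 → total 150, payoff 0. No gain.
Startup 2 (pledges 70, payoff 64): dropping to 0 → total 160, payoff 0. No gain.
Startup 3 (pledges 0, payoff 134): pledging 20 → total 250, payoff 114. No gain.
Startup 4 (pledges 80, payoff 54): dropping to 0 → total 150, payoff 0. No gain.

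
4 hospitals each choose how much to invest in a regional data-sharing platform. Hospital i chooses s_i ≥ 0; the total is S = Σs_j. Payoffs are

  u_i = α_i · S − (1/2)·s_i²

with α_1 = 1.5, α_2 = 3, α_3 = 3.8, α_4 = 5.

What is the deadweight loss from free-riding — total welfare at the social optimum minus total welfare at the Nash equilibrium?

Hospital i's FOC: ∂u_i/∂s_i = α_i − s_i = 0, so s_i* = α_i.
NE contributions = (1.5, 3, 3.8, 5); S = 13.3.
W^NE = (Σα)·S − ½Σα_i² = 13.3² − ½·50.69 = 151.545.
Planner sets s_i = Σα_j = 13.3 for every i, so S^SO = 4·13.3 = 53.2.
W^SO = (Σα)·S^SO − ½·4·(Σα)² = (4/2)·13.3² = 353.78.
Deadweight loss = W^SO − W^NE = 202.235.

202.235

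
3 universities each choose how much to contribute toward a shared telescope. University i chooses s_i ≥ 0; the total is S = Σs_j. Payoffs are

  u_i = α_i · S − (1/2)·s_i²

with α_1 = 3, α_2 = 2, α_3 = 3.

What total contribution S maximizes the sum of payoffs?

Planner FOC: ∂(Σu_j)/∂s_i = (Σα_j) − s_i = 0, so s_i^SO = Σα_j = 8 for every i; S^SO = 24.

24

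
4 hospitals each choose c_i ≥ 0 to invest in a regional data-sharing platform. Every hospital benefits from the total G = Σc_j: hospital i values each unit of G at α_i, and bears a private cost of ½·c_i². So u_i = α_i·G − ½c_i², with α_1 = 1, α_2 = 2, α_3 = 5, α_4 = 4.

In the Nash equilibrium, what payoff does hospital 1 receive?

Hospital i's FOC: ∂u_i/∂c_i = α_i − c_i = 0, so c_i* = α_i.
NE contributions = (1, 2, 5, 4); G = 12.
u_1 = α_1·G − ½·(c_1)² = 1·12 − ½·1² = 11.5.

11.5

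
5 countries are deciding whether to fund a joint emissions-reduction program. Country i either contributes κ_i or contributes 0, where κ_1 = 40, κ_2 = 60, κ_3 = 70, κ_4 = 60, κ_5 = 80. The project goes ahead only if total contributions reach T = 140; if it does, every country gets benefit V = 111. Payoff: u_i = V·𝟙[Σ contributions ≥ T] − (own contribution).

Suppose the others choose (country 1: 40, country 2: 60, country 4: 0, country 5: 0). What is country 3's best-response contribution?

Others' total = 100. Contributing 70 brings total to 170 ≥ 140: gain V − κ_3 = 41.
Best response: 70.

70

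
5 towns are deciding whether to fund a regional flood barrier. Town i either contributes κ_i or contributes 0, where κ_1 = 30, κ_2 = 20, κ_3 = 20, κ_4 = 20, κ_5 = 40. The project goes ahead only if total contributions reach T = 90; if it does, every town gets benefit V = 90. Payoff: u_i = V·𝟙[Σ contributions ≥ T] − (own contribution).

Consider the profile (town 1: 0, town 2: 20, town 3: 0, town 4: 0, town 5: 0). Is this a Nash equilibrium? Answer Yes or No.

Total = 20 < 90: not provided.
Town 1 (pledges 0, payoff 0): pledging 30 → total 50, payoff -30. No gain.
Town 2 (pledges 20, payoff -20): dropping to 0 → total 0, payoff 0. Profitable deviation.

No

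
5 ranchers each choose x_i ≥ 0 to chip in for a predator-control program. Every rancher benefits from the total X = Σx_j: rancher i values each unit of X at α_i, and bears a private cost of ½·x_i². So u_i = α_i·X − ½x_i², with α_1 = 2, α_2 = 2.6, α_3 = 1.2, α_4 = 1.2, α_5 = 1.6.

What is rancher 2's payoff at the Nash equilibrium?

Rancher i's FOC: ∂u_i/∂x_i = α_i − x_i = 0, so x_i* = α_i.
NE contributions = (2, 2.6, 1.2, 1.2, 1.6); X = 8.6.
u_2 = α_2·X − ½·(x_2)² = 2.6·8.6 − ½·2.6² = 18.98.

18.98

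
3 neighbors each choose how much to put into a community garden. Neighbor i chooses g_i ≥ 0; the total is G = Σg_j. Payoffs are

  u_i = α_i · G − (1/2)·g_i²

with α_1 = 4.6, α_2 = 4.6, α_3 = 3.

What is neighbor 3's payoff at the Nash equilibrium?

Neighbor i's FOC: ∂u_i/∂g_i = α_i − g_i = 0, so g_i* = α_i.
NE contributions = (4.6, 4.6, 3); G = 12.2.
u_3 = α_3·G − ½·(g_3)² = 3·12.2 − ½·3² = 32.1.

32.1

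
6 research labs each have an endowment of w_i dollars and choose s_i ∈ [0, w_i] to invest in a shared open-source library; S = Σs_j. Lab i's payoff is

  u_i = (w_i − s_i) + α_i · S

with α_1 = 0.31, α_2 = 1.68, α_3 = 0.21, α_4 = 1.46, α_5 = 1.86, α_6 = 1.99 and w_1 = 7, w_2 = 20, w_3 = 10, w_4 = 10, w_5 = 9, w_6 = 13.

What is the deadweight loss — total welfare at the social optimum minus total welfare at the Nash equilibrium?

110.67

∂u_i/∂s_i = α_i − 1, so lab i contributes w_i if α_i > 1, else 0.
α_i > 1 for i ∈ {2, 4, 5, 6}; NE contributions (0, 20, 0, 10, 9, 13), S = 52.
W^NE = Σw_i − S^NE + (Σα_i)·S^NE = 69 + 6.51·52 = 407.52.
Planner: ∂(Σu_j)/∂s_i = Σα_j − 1 = 6.51 > 0, so everyone contributes w_i; S^SO = 69, W^SO = 69 + 6.51·69 = 518.19.
Deadweight loss = 110.67.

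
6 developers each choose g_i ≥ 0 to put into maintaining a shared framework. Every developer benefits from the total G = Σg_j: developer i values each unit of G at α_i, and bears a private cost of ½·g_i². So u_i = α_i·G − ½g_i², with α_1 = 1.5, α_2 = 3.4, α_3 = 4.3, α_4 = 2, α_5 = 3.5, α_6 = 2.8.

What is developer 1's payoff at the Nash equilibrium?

Developer i's FOC: ∂u_i/∂g_i = α_i − g_i = 0, so g_i* = α_i.
NE contributions = (1.5, 3.4, 4.3, 2, 3.5, 2.8); G = 17.5.
u_1 = α_1·G − ½·(g_1)² = 1.5·17.5 − ½·1.5² = 25.125.

25.125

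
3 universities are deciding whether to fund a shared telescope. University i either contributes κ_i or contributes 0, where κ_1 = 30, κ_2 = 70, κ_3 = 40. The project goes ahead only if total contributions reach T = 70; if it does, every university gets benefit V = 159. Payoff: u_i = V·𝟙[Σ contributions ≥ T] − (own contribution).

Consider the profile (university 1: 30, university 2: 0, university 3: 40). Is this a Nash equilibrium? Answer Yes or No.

Yes

Total = 70 ≥ 70: provided.
University 1 (pledges 30, payoff 129): dropping to 0 → total 40, payoff 0. No gain.
University 2 (pledges 0, payoff 159): pledging 70 → total 140, payoff 89. No gain.
University 3 (pledges 40, payoff 119): dropping to 0 → total 30, payoff 0. No gain.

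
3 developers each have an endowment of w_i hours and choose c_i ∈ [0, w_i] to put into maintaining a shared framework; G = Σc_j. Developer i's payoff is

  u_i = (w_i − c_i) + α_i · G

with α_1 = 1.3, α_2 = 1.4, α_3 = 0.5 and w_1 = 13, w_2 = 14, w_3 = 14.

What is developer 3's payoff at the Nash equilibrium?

∂u_i/∂c_i = α_i − 1, so developer i contributes w_i if α_i > 1, else 0.
α_i > 1 for i ∈ {1, 2}; NE contributions (13, 14, 0), G = 27.
u_3 = (14 − 0) + 0.5·27 = 27.5.

27.5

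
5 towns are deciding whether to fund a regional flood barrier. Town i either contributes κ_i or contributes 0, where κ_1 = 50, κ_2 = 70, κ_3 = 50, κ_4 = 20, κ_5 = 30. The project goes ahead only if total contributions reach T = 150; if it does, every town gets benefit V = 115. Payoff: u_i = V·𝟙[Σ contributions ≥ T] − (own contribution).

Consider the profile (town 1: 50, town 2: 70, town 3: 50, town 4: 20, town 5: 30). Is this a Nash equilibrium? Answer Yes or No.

No

Total = 220 ≥ 150: provided.
Town 1 (pledges 50, payoff 65): dropping to 0 → total 170, payoff 115. Profitable deviation.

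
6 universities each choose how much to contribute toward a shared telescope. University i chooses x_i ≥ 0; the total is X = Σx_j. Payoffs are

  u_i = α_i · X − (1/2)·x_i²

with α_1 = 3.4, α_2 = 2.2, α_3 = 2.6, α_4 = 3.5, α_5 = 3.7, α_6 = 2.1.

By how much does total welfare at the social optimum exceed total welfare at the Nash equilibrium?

University i's FOC: ∂u_i/∂x_i = α_i − x_i = 0, so x_i* = α_i.
NE contributions = (3.4, 2.2, 2.6, 3.5, 3.7, 2.1); X = 17.5.
W^NE = (Σα)·X − ½Σα_i² = 17.5² − ½·53.51 = 279.495.
Planner sets x_i = Σα_j = 17.5 for every i, so X^SO = 6·17.5 = 105.
W^SO = (Σα)·X^SO − ½·6·(Σα)² = (6/2)·17.5² = 918.75.
Deadweight loss = W^SO − W^NE = 639.255.

639.255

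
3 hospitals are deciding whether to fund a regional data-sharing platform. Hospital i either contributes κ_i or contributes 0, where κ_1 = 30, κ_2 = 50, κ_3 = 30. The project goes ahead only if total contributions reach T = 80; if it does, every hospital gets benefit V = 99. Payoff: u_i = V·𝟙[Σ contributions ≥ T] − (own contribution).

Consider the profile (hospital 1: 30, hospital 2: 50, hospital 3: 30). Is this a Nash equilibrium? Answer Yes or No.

No

Total = 110 ≥ 80: provided.
Hospital 1 (pledges 30, payoff 69): dropping to 0 → total 80, payoff 99. Profitable deviation.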